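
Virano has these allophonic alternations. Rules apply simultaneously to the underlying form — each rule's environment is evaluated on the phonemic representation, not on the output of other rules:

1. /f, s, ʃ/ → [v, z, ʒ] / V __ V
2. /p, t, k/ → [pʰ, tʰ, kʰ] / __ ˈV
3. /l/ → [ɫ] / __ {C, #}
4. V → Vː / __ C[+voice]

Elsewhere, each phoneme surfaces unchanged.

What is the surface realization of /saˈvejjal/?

/s/ (word-initial): rule 1 targets it, but not between two vowels → unchanged [s].
/a/ (between /s/ and /v/) occurs before a voiced consonant → [aː] by rule 4.
/e/ (between /v/ and /j/): before a voiced consonant, so rule 4 applies → [eː].
/a/ meets the environment for rule 4 (before a voiced consonant) → [aː].
/l/ (word-final) occurs word-finally or immediately before a consonant → [ɫ] by rule 3.

[saːˈveːjjaːɫ]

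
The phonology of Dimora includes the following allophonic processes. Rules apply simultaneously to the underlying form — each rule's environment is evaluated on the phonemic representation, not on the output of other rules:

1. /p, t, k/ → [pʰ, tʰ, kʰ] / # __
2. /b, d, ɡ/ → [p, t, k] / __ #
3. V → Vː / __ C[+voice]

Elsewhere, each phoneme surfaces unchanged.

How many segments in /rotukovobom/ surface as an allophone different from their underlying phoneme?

3

Segments that undergo a rule: /o/ → [oː] (rule 3); /o/ → [oː] (rule 3); /o/ → [oː] (rule 3).
All other segments surface unchanged.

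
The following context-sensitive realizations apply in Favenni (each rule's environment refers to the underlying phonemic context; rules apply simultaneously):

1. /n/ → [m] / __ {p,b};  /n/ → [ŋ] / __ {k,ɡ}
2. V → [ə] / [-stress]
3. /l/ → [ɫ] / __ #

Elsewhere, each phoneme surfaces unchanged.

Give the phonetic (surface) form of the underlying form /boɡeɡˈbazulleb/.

[bəɡəɡˈbazəlləb]

/b/ (word-initial): no rule targets it → [b].
/o/ meets the environment for rule 2 (in an unstressed syllable) → [ə].
/ɡ/ (between /o/ and /e/): no rule targets it → [ɡ].
/e/ (between /ɡ/ and /ɡ/) occurs in an unstressed syllable → [ə] by rule 2.
/ɡ/ (between /e/ and /b/) is unaffected → [ɡ].
/b/ stays [b].
/a/ — between /b/ and /z/; rule 2 does not apply here → [a].
/z/ (between /a/ and /u/): no rule targets it → [z].
Rule 2 applies to /u/ (between /z/ and /l/: in an unstressed syllable) → [ə].
/l/ (between /u/ and /l/) fails the environment for rule 3, so it stays [l].
/l/ (between /l/ and /e/) fails the environment for rule 3, so it stays [l].
/e/ (between /l/ and /b/) occurs in an unstressed syllable → [ə] by rule 2.
/b/ (word-final) is unaffected → [b].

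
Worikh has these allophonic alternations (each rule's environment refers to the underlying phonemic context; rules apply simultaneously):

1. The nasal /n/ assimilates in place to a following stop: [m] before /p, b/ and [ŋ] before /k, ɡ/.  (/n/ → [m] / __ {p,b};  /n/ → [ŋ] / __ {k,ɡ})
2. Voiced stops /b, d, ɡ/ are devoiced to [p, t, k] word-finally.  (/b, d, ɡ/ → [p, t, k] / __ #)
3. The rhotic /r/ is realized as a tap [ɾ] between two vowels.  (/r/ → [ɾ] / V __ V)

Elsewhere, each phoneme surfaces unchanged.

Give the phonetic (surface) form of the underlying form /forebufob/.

[foɾebufop]

/f/ (word-initial): no rule targets it → [f].
/o/ (between /f/ and /r/) is unaffected → [o].
/r/ (between /o/ and /e/) occurs between two vowels → [ɾ] by rule 3.
/e/ (between /r/ and /b/): no rule targets it → [e].
/b/ — between /e/ and /u/; rule 2 does not apply here → [b].
/u/ (between /b/ and /f/): no rule targets it → [u].
/f/ (between /u/ and /o/) is unaffected → [f].
/o/ (between /f/ and /b/): no rule targets it → [o].
Rule 2 applies to /b/ (word-final: word-finally) → [p].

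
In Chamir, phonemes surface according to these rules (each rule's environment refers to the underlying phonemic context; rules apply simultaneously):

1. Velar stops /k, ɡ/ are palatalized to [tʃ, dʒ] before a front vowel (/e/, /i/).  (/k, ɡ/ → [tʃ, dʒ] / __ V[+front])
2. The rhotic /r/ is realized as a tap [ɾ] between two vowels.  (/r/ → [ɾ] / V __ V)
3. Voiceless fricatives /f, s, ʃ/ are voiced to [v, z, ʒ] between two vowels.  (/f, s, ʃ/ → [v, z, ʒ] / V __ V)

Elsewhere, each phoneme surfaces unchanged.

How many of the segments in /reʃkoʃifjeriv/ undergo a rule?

Segments that undergo a rule: /ʃ/ → [ʒ] (rule 3); /r/ → [ɾ] (rule 2).
All other segments surface unchanged.

2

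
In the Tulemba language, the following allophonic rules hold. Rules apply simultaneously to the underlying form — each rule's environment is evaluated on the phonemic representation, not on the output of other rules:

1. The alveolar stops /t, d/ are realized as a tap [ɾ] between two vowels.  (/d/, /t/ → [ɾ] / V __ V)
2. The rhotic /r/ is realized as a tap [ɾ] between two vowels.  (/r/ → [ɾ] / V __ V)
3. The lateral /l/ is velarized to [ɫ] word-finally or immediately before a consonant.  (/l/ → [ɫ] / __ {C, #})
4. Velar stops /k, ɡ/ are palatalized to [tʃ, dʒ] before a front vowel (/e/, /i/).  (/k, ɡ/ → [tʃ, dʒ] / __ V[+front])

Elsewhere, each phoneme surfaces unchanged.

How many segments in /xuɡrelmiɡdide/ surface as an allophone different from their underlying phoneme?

2

Segments that undergo a rule: /l/ → [ɫ] (rule 3); /d/ → [ɾ] (rule 1).
All other segments surface unchanged.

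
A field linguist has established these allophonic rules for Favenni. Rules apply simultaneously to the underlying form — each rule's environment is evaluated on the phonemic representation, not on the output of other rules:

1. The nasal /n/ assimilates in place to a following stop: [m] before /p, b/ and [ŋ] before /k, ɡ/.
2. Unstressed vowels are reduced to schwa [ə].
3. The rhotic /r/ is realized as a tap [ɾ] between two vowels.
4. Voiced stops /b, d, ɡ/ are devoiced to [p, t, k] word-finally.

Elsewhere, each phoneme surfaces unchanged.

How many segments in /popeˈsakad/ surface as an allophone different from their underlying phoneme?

Segments that undergo a rule: /o/ → [ə] (rule 2); /e/ → [ə] (rule 2); /a/ → [ə] (rule 2); /d/ → [t] (rule 4).
All other segments surface unchanged.

4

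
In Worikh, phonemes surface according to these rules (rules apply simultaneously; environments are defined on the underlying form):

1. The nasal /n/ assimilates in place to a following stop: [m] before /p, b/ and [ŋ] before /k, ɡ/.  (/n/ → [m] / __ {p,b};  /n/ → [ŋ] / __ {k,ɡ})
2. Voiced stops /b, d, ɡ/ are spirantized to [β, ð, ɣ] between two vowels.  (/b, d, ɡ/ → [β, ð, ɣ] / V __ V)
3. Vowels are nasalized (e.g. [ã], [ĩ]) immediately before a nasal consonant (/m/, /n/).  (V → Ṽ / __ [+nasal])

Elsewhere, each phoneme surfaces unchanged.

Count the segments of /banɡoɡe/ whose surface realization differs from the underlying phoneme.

Segments that undergo a rule: /a/ → [ã] (rule 3); /n/ → [ŋ] (rule 1); /ɡ/ → [ɣ] (rule 2).
All other segments surface unchanged.

3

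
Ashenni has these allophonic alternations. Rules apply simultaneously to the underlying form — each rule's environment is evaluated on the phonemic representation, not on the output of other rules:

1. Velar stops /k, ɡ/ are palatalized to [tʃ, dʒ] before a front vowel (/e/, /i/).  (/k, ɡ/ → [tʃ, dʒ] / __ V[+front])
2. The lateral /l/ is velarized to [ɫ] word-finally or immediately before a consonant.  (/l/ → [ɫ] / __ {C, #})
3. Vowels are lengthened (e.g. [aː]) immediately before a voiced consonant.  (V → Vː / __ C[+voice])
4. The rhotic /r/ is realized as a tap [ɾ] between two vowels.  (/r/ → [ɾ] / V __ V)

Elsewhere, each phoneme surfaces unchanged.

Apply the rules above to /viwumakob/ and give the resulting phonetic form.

/i/ (between /v/ and /w/): before a voiced consonant, so rule 3 applies → [iː].
/u/ meets the environment for rule 3 (before a voiced consonant) → [uː].
/a/ (between /m/ and /k/): rule 3 targets it, but not before a voiced consonant → unchanged [a].
/k/ (between /a/ and /o/): rule 1 targets it, but not before a front vowel → unchanged [k].
/o/ (between /k/ and /b/): before a voiced consonant, so rule 3 applies → [oː].

[viːwuːmakoːb]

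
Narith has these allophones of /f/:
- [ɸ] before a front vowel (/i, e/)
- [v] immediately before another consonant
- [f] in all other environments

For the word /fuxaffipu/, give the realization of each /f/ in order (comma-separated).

Occurrence 1 (position 1): no conditioning environment matches → elsewhere allophone [f].
Occurrence 2 (position 5): immediately before another consonant → [v].
Occurrence 3 (position 6): before a front vowel (/i, e/) → [ɸ].

[f], [v], [ɸ]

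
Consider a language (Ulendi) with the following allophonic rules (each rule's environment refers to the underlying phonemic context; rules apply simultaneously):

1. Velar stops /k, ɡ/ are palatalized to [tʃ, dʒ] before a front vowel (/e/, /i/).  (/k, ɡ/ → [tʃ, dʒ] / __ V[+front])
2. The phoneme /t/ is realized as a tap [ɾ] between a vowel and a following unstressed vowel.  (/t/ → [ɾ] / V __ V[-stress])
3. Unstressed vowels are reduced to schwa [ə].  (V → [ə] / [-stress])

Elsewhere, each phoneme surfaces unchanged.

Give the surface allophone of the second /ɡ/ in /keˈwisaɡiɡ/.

[ɡ]

/ɡ/ (word-final) fails the environment for rule 1, so it stays [ɡ].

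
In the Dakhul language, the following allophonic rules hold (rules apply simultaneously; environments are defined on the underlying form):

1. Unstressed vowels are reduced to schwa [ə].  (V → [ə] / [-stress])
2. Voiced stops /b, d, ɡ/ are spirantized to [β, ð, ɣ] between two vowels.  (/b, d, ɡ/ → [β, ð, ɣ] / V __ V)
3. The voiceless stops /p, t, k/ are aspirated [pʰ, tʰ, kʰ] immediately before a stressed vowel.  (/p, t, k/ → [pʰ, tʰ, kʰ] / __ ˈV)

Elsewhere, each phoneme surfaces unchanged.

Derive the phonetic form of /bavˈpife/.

[bəvˈpʰifə]

/b/ (word-initial) fails the environment for rule 2, so it stays [b].
/a/ — between /b/ and /v/, in an unstressed syllable — surfaces as [ə] (rule 1).
/v/ (between /a/ and /p/) is unaffected → [v].
/p/ — between /v/ and /i/, immediately before a stressed vowel — surfaces as [pʰ] (rule 3).
/i/ — between /p/ and /f/; rule 1 does not apply here → [i].
/f/ — not in any rule's target class → [f].
/e/ (word-final) occurs in an unstressed syllable → [ə] by rule 1.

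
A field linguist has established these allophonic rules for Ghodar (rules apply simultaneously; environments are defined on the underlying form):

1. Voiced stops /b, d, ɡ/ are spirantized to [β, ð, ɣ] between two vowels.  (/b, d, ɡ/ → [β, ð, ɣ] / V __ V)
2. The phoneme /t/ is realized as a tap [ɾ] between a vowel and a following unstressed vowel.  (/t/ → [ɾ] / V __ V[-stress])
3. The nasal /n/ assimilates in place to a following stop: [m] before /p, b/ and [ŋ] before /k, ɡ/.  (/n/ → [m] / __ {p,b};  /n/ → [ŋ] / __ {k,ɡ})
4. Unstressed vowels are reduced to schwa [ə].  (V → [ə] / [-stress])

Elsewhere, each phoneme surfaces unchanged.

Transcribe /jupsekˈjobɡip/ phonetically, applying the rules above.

[jəpsəkˈjobɡəp]

/j/ (word-initial) is unaffected → [j].
/u/ (between /j/ and /p/) occurs in an unstressed syllable → [ə] by rule 4.
/p/ — not in any rule's target class → [p].
/s/ (between /p/ and /e/): no rule targets it → [s].
/e/ (between /s/ and /k/): in an unstressed syllable, so rule 4 applies → [ə].
/k/ stays [k].
/j/ — not in any rule's target class → [j].
/o/ (between /j/ and /b/) is in the target of rule 4 but the environment (in an unstressed syllable) is not met → [o].
/b/ (between /o/ and /ɡ/): rule 1 targets it, but not between two vowels → unchanged [b].
/ɡ/ (between /b/ and /i/) is in the target of rule 1 but the environment (between two vowels) is not met → [ɡ].
/i/ (between /ɡ/ and /p/): in an unstressed syllable, so rule 4 applies → [ə].
/p/ — not in any rule's target class → [p].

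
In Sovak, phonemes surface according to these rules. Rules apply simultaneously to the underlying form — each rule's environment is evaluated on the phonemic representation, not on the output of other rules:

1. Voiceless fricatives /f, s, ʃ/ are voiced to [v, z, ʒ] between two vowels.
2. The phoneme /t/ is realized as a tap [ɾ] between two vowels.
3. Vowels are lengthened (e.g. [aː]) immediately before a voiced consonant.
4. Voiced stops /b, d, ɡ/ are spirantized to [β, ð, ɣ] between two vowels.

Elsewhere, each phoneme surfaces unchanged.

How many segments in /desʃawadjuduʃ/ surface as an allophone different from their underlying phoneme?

Segments that undergo a rule: /a/ → [aː] (rule 3); /a/ → [aː] (rule 3); /u/ → [uː] (rule 3); /d/ → [ð] (rule 4).
All other segments surface unchanged.

4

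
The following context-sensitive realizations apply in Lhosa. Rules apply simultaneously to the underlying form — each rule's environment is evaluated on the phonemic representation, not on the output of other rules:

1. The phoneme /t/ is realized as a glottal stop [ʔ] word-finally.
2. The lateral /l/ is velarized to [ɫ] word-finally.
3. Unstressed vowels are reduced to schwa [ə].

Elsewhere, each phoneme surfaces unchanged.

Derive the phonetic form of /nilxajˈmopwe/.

Rule 3 applies to /i/ (between /n/ and /l/: in an unstressed syllable) → [ə].
/l/ (between /i/ and /x/) is in the target of rule 2 but the environment (word-finally) is not met → [l].
/a/ — between /x/ and /j/, in an unstressed syllable — surfaces as [ə] (rule 3).
/o/ (between /m/ and /p/) fails the environment for rule 3, so it stays [o].
Rule 3 applies to /e/ (word-final: in an unstressed syllable) → [ə].

[nəlxəjˈmopwə]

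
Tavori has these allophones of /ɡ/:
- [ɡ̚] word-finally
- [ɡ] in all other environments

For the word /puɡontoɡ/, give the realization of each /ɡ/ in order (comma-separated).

[ɡ], [ɡ̚]

Occurrence 1 (position 3): no conditioning environment matches → elsewhere allophone [ɡ].
Occurrence 2 (position 8): word-finally → [ɡ̚].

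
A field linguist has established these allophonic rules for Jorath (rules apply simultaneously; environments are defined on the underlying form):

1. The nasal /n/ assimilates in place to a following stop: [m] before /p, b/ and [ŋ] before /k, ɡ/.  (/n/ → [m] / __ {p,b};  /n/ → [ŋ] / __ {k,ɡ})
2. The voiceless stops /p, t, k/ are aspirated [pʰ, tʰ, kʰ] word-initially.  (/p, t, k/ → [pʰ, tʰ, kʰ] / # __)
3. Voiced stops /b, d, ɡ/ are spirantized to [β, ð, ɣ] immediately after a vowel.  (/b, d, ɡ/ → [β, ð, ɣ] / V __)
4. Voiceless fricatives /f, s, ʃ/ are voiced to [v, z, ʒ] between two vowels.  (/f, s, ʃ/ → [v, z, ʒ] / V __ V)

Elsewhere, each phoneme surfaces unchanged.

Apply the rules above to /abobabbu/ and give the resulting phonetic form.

/a/ stays [a].
/b/ (between /a/ and /o/) occurs immediately after a vowel → [β] by rule 3.
/o/ — not in any rule's target class → [o].
/b/ (between /o/ and /a/) occurs immediately after a vowel → [β] by rule 3.
/a/ (between /b/ and /b/) is unaffected → [a].
/b/ meets the environment for rule 3 (immediately after a vowel) → [β].
/b/ (between /b/ and /u/): rule 3 targets it, but not immediately after a vowel → unchanged [b].
/u/ — not in any rule's target class → [u].

[aβoβaβbu]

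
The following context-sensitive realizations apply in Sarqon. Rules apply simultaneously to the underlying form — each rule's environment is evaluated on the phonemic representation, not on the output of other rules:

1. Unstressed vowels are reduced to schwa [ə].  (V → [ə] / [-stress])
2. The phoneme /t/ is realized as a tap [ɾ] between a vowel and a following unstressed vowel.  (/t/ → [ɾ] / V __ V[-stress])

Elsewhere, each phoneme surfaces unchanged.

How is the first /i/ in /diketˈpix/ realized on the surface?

[ə]

/i/ (between /d/ and /k/) occurs in an unstressed syllable → [ə] by rule 1.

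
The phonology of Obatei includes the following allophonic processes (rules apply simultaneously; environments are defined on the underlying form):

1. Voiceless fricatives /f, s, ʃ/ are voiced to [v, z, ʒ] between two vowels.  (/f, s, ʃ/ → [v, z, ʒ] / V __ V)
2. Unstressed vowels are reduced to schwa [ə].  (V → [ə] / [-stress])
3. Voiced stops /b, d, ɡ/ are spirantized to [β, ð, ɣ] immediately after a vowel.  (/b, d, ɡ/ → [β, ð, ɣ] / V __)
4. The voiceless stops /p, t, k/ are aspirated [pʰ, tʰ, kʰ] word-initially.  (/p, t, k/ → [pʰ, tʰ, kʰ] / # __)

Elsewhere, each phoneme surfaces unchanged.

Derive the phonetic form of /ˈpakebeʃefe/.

[ˈpʰakəβəʒəvə]

/p/ — word-initial, word-initially — surfaces as [pʰ] (rule 4).
/a/ (between /p/ and /k/) fails the environment for rule 2, so it stays [a].
/k/ (between /a/ and /e/) fails the environment for rule 4, so it stays [k].
/e/ — between /k/ and /b/, in an unstressed syllable — surfaces as [ə] (rule 2).
/b/ (between /e/ and /e/) occurs immediately after a vowel → [β] by rule 3.
/e/ meets the environment for rule 2 (in an unstressed syllable) → [ə].
/ʃ/ — between /e/ and /e/, between two vowels — surfaces as [ʒ] (rule 1).
/e/ (between /ʃ/ and /f/): in an unstressed syllable, so rule 2 applies → [ə].
/f/ (between /e/ and /e/) occurs between two vowels → [v] by rule 1.
/e/ (word-final) occurs in an unstressed syllable → [ə] by rule 2.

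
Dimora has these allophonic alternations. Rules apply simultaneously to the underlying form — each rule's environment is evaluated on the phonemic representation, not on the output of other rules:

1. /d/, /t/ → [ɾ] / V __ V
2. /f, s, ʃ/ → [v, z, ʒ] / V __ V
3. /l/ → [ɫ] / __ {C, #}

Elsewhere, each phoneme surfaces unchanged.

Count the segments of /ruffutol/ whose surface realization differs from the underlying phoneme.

2

Segments that undergo a rule: /t/ → [ɾ] (rule 1); /l/ → [ɫ] (rule 3).
All other segments surface unchanged.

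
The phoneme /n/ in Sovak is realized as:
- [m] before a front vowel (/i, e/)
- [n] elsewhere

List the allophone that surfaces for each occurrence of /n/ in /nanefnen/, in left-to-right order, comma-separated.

[n], [m], [m], [n]

Occurrence 1 (position 1): no conditioning environment matches → elsewhere allophone [n].
Occurrence 2 (position 3): before a front vowel (/i, e/) → [m].
Occurrence 3 (position 6): before a front vowel (/i, e/) → [m].
Occurrence 4 (position 8): no conditioning environment matches → elsewhere allophone [n].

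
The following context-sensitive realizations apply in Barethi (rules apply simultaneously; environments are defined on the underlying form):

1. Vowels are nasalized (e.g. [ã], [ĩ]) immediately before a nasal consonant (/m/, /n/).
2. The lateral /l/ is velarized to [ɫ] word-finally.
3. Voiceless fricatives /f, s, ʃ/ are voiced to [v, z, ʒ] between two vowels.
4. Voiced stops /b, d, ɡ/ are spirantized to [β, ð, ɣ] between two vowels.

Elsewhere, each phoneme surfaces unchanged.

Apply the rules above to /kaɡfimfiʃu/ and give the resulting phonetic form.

[kaɡfĩmfiʒu]

/k/ — not in any rule's target class → [k].
/a/ (between /k/ and /ɡ/): rule 1 targets it, but not before a nasal consonant → unchanged [a].
/ɡ/ (between /a/ and /f/) fails the environment for rule 4, so it stays [ɡ].
/f/ (between /ɡ/ and /i/) fails the environment for rule 3, so it stays [f].
Rule 1 applies to /i/ (between /f/ and /m/: before a nasal consonant) → [ĩ].
/m/ (between /i/ and /f/) is unaffected → [m].
/f/ — between /m/ and /i/; rule 3 does not apply here → [f].
/i/ (between /f/ and /ʃ/): rule 1 targets it, but not before a nasal consonant → unchanged [i].
/ʃ/ — between /i/ and /u/, between two vowels — surfaces as [ʒ] (rule 3).
/u/ (word-final): rule 1 targets it, but not before a nasal consonant → unchanged [u].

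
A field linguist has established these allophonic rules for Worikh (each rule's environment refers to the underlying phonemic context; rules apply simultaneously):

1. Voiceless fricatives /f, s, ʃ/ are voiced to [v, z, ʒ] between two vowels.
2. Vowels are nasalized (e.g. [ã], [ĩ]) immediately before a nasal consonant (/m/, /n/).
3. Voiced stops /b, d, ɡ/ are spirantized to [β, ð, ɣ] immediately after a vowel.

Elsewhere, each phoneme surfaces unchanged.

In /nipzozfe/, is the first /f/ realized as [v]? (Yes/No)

No

/f/ — between /z/ and /e/; rule 1 does not apply here → [f].
The actual realization is [f], not [v].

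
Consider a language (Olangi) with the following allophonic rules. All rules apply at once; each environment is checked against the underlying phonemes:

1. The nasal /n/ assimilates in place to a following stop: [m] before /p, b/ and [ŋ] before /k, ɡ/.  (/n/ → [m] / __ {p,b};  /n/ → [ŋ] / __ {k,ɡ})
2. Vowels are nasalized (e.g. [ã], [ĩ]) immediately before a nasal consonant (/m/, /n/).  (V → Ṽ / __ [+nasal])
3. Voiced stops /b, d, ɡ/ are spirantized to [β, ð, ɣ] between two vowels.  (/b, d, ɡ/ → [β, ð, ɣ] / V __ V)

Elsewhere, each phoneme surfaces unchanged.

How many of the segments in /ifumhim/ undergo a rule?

Segments that undergo a rule: /u/ → [ũ] (rule 2); /i/ → [ĩ] (rule 2).
All other segments surface unchanged.

2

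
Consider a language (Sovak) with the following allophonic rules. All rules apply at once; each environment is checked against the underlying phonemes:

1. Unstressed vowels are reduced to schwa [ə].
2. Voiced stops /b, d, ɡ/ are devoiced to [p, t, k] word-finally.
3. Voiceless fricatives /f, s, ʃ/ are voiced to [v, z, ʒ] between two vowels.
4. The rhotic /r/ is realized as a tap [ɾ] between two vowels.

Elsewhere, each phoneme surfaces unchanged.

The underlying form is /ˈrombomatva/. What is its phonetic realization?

/r/ (word-initial) fails the environment for rule 4, so it stays [r].
/o/ (between /r/ and /m/): rule 1 targets it, but not in an unstressed syllable → unchanged [o].
/m/ (between /o/ and /b/) is unaffected → [m].
/b/ (between /m/ and /o/): rule 2 targets it, but not word-finally → unchanged [b].
/o/ (between /b/ and /m/): in an unstressed syllable, so rule 1 applies → [ə].
/m/ (between /o/ and /a/): no rule targets it → [m].
/a/ meets the environment for rule 1 (in an unstressed syllable) → [ə].
/t/ (between /a/ and /v/) is unaffected → [t].
/v/ — not in any rule's target class → [v].
/a/ (word-final): in an unstressed syllable, so rule 1 applies → [ə].

[ˈrombəmətvə]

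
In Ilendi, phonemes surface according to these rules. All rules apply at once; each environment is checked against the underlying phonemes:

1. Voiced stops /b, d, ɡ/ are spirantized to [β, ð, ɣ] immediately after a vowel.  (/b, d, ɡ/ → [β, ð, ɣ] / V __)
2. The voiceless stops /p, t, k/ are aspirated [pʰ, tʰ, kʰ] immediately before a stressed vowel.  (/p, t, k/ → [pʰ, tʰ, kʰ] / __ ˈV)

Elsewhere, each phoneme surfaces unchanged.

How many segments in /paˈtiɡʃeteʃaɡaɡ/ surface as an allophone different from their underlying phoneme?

4

Segments that undergo a rule: /t/ → [tʰ] (rule 2); /ɡ/ → [ɣ] (rule 1); /ɡ/ → [ɣ] (rule 1); /ɡ/ → [ɣ] (rule 1).
All other segments surface unchanged.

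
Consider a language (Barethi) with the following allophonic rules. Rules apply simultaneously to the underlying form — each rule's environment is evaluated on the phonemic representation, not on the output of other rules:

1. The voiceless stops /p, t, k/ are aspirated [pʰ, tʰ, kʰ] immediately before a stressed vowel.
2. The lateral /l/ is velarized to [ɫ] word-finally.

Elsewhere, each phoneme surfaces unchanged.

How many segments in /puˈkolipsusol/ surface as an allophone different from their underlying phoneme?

Segments that undergo a rule: /k/ → [kʰ] (rule 1); /l/ → [ɫ] (rule 2).
All other segments surface unchanged.

2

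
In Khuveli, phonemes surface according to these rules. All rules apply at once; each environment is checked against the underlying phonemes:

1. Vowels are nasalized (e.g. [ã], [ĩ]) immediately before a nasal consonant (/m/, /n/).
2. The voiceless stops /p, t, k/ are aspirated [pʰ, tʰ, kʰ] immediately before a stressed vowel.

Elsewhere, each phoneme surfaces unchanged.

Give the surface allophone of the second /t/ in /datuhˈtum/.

[tʰ]

/t/ (between /h/ and /u/) occurs immediately before a stressed vowel → [tʰ] by rule 2.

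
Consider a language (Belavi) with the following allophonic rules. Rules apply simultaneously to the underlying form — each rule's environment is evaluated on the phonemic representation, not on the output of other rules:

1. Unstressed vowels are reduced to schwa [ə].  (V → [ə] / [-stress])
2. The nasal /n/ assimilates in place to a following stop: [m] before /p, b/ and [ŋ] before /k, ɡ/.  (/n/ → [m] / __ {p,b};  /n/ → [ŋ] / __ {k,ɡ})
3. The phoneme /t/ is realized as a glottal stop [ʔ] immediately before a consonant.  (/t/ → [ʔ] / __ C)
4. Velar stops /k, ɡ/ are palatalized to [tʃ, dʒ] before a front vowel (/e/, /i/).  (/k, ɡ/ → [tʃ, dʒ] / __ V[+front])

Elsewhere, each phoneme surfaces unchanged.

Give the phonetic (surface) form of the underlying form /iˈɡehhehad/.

[əˈdʒehhəhəd]

Rule 1 applies to /i/ (word-initial: in an unstressed syllable) → [ə].
/ɡ/ (between /i/ and /e/) occurs before a front vowel → [dʒ] by rule 4.
/e/ (between /ɡ/ and /h/) is in the target of rule 1 but the environment (in an unstressed syllable) is not met → [e].
/h/ (between /e/ and /h/) is unaffected → [h].
/h/ — not in any rule's target class → [h].
Rule 1 applies to /e/ (between /h/ and /h/: in an unstressed syllable) → [ə].
/h/ stays [h].
/a/ — between /h/ and /d/, in an unstressed syllable — surfaces as [ə] (rule 1).
/d/ stays [d].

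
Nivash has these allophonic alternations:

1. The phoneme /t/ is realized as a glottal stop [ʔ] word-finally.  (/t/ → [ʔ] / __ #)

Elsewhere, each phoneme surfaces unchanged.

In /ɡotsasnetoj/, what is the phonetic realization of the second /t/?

[t]

/t/ (between /e/ and /o/): rule 1 targets it, but not word-finally → unchanged [t].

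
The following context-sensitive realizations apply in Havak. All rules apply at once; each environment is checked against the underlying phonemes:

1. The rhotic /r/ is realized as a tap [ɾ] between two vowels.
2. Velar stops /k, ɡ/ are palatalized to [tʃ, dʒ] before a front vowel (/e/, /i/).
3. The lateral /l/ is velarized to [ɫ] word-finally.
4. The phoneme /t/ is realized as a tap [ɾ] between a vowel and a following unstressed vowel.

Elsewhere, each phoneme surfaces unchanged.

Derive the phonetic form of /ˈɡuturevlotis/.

[ˈɡuɾuɾevloɾis]

/ɡ/ — word-initial; rule 2 does not apply here → [ɡ].
/u/ (between /ɡ/ and /t/) is unaffected → [u].
/t/ (between /u/ and /u/): between a vowel and a following unstressed vowel, so rule 4 applies → [ɾ].
/u/ (between /t/ and /r/): no rule targets it → [u].
/r/ (between /u/ and /e/) occurs between two vowels → [ɾ] by rule 1.
/e/ stays [e].
/v/ (between /e/ and /l/): no rule targets it → [v].
/l/ (between /v/ and /o/) fails the environment for rule 3, so it stays [l].
/o/ — not in any rule's target class → [o].
/t/ — between /o/ and /i/, between a vowel and a following unstressed vowel — surfaces as [ɾ] (rule 4).
/i/ (between /t/ and /s/): no rule targets it → [i].
/s/ (word-final): no rule targets it → [s].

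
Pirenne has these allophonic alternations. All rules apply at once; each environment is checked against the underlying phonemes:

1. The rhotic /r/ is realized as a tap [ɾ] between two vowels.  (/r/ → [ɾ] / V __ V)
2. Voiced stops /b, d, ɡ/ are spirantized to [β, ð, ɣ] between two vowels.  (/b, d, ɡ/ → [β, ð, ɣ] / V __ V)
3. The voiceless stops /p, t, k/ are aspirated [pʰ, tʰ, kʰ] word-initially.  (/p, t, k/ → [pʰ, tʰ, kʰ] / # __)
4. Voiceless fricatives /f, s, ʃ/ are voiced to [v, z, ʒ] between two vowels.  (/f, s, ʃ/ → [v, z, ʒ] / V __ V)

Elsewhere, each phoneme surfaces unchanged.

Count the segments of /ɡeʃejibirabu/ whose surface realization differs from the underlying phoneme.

Segments that undergo a rule: /ʃ/ → [ʒ] (rule 4); /b/ → [β] (rule 2); /r/ → [ɾ] (rule 1); /b/ → [β] (rule 2).
All other segments surface unchanged.

4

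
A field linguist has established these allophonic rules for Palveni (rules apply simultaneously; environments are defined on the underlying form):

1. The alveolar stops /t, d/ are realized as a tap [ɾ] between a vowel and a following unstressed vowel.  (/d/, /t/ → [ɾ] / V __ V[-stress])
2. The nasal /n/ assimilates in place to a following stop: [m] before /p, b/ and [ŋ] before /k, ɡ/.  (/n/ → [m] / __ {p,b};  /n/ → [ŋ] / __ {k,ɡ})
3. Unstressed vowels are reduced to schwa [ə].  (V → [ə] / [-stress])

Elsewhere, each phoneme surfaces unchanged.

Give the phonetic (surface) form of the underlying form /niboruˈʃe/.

/n/ — word-initial; rule 2 does not apply here → [n].
/i/ (between /n/ and /b/): in an unstressed syllable, so rule 3 applies → [ə].
/o/ (between /b/ and /r/) occurs in an unstressed syllable → [ə] by rule 3.
/u/ (between /r/ and /ʃ/) occurs in an unstressed syllable → [ə] by rule 3.
/e/ (word-final): rule 3 targets it, but not in an unstressed syllable → unchanged [e].

[nəbərəˈʃe]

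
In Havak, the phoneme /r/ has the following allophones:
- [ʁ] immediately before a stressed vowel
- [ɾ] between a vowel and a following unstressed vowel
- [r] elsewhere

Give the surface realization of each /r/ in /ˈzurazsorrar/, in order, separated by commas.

Occurrence 1 (position 3): between a vowel and a following unstressed vowel → [ɾ].
Occurrence 2 (position 8): no conditioning environment matches → elsewhere allophone [r].
Occurrence 3 (position 9): no conditioning environment matches → elsewhere allophone [r].
Occurrence 4 (position 11): no conditioning environment matches → elsewhere allophone [r].

[ɾ], [r], [r], [r]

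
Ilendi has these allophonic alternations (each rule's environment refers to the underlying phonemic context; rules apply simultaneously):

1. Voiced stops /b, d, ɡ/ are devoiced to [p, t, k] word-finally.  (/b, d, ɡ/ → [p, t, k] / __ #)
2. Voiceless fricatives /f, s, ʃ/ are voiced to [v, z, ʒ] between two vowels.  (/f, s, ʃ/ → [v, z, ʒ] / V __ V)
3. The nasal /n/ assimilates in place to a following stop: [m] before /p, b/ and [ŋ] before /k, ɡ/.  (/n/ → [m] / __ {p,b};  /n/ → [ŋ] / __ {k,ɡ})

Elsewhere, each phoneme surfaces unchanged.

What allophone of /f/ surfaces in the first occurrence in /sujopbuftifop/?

/f/ (between /u/ and /t/) fails the environment for rule 2, so it stays [f].

[f]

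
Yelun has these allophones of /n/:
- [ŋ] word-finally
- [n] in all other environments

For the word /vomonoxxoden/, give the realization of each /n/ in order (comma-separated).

Occurrence 1 (position 5): no conditioning environment matches → elsewhere allophone [n].
Occurrence 2 (position 12): word-finally → [ŋ].

[n], [ŋ]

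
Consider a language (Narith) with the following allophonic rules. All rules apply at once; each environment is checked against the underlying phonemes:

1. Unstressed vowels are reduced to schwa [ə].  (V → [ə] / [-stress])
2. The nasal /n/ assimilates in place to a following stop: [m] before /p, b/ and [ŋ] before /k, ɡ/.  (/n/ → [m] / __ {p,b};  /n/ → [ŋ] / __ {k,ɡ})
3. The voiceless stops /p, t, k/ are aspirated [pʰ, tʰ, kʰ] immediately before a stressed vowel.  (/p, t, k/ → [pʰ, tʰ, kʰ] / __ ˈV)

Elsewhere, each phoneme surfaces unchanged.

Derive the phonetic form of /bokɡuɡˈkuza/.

/b/ (word-initial): no rule targets it → [b].
/o/ (between /b/ and /k/) occurs in an unstressed syllable → [ə] by rule 1.
/k/ (between /o/ and /ɡ/): rule 3 targets it, but not immediately before a stressed vowel → unchanged [k].
/ɡ/ stays [ɡ].
/u/ meets the environment for rule 1 (in an unstressed syllable) → [ə].
/ɡ/ — not in any rule's target class → [ɡ].
/k/ meets the environment for rule 3 (immediately before a stressed vowel) → [kʰ].
/u/ (between /k/ and /z/) fails the environment for rule 1, so it stays [u].
/z/ (between /u/ and /a/) is unaffected → [z].
/a/ (word-final): in an unstressed syllable, so rule 1 applies → [ə].

[bəkɡəɡˈkʰuzə]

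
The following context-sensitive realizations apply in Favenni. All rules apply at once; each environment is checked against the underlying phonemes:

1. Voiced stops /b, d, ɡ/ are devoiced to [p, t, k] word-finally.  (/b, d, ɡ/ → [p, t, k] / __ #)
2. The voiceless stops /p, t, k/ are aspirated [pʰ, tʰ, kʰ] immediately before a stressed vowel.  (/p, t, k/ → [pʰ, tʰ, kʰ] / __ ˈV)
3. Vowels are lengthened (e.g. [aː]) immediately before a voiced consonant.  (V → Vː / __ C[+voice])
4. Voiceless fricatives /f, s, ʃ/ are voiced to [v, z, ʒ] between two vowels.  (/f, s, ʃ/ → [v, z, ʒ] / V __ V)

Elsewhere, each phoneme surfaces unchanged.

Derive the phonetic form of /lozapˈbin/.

[loːzapˈbiːn]

/o/ — between /l/ and /z/, before a voiced consonant — surfaces as [oː] (rule 3).
/a/ (between /z/ and /p/) is in the target of rule 3 but the environment (before a voiced consonant) is not met → [a].
/p/ (between /a/ and /b/) fails the environment for rule 2, so it stays [p].
/b/ (between /p/ and /i/) is in the target of rule 1 but the environment (word-finally) is not met → [b].
/i/ meets the environment for rule 3 (before a voiced consonant) → [iː].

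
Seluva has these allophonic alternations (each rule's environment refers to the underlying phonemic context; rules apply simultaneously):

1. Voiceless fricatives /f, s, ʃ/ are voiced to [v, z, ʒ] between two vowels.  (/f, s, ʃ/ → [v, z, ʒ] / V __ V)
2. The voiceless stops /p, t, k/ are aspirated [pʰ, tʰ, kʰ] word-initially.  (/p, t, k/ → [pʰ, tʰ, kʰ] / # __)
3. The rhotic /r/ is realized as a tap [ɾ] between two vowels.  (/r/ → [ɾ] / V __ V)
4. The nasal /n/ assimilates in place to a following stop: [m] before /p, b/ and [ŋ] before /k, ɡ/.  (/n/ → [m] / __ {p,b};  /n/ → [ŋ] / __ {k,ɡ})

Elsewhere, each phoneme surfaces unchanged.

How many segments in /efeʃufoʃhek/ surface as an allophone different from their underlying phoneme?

3

Segments that undergo a rule: /f/ → [v] (rule 1); /ʃ/ → [ʒ] (rule 1); /f/ → [v] (rule 1).
All other segments surface unchanged.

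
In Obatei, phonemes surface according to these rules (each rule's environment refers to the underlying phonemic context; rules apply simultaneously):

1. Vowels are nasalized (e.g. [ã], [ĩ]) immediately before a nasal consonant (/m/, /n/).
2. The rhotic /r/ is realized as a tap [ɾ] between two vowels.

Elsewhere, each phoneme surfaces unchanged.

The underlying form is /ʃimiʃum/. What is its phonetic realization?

[ʃĩmiʃũm]

/i/ (between /ʃ/ and /m/) occurs before a nasal consonant → [ĩ] by rule 1.
/i/ (between /m/ and /ʃ/): rule 1 targets it, but not before a nasal consonant → unchanged [i].
/u/ (between /ʃ/ and /m/): before a nasal consonant, so rule 1 applies → [ũ].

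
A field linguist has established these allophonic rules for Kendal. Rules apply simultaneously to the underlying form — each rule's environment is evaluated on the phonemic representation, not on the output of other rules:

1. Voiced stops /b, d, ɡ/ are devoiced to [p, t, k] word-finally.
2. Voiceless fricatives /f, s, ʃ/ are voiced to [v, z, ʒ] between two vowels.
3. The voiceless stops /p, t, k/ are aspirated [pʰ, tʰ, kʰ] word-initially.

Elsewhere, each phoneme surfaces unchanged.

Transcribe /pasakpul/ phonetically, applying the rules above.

Rule 3 applies to /p/ (word-initial: word-initially) → [pʰ].
/a/ (between /p/ and /s/) is unaffected → [a].
/s/ — between /a/ and /a/, between two vowels — surfaces as [z] (rule 2).
/a/ (between /s/ and /k/): no rule targets it → [a].
/k/ (between /a/ and /p/): rule 3 targets it, but not word-initially → unchanged [k].
/p/ (between /k/ and /u/): rule 3 targets it, but not word-initially → unchanged [p].
/u/ — not in any rule's target class → [u].
/l/ — not in any rule's target class → [l].

[pʰazakpul]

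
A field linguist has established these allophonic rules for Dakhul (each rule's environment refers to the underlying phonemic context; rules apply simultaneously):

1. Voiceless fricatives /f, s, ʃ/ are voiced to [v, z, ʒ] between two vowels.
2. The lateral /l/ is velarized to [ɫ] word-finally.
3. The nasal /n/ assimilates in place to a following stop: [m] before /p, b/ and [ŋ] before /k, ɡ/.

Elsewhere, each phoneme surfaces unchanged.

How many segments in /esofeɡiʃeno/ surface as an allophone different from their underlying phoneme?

Segments that undergo a rule: /s/ → [z] (rule 1); /f/ → [v] (rule 1); /ʃ/ → [ʒ] (rule 1).
All other segments surface unchanged.

3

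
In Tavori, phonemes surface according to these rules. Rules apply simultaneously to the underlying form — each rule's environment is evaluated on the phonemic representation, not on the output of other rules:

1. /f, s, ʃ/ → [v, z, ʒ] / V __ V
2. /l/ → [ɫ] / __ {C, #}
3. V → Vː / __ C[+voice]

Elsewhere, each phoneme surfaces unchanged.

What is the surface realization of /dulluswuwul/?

[duːɫluswuːwuːɫ]

/d/ (word-initial) is unaffected → [d].
Rule 3 applies to /u/ (between /d/ and /l/: before a voiced consonant) → [uː].
/l/ — between /u/ and /l/, word-finally or immediately before a consonant — surfaces as [ɫ] (rule 2).
/l/ (between /l/ and /u/) fails the environment for rule 2, so it stays [l].
/u/ (between /l/ and /s/) fails the environment for rule 3, so it stays [u].
/s/ — between /u/ and /w/; rule 1 does not apply here → [s].
/w/ (between /s/ and /u/): no rule targets it → [w].
/u/ meets the environment for rule 3 (before a voiced consonant) → [uː].
/w/ (between /u/ and /u/) is unaffected → [w].
Rule 3 applies to /u/ (between /w/ and /l/: before a voiced consonant) → [uː].
/l/ — word-final, word-finally or immediately before a consonant — surfaces as [ɫ] (rule 2).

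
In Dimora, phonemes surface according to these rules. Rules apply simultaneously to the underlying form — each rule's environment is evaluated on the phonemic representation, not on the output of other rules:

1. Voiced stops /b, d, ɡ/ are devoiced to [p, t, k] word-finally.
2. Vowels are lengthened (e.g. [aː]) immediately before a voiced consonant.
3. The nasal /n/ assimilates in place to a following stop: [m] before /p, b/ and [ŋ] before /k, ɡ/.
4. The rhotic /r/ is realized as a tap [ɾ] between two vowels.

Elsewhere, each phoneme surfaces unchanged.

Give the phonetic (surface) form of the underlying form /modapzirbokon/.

/m/ (word-initial) is unaffected → [m].
/o/ (between /m/ and /d/): before a voiced consonant, so rule 2 applies → [oː].
/d/ — between /o/ and /a/; rule 1 does not apply here → [d].
/a/ — between /d/ and /p/; rule 2 does not apply here → [a].
/p/ — not in any rule's target class → [p].
/z/ stays [z].
/i/ — between /z/ and /r/, before a voiced consonant — surfaces as [iː] (rule 2).
/r/ (between /i/ and /b/) fails the environment for rule 4, so it stays [r].
/b/ (between /r/ and /o/): rule 1 targets it, but not word-finally → unchanged [b].
/o/ (between /b/ and /k/) fails the environment for rule 2, so it stays [o].
/k/ (between /o/ and /o/): no rule targets it → [k].
/o/ meets the environment for rule 2 (before a voiced consonant) → [oː].
/n/ (word-final): rule 3 targets it, but not before a labial or velar stop → unchanged [n].

[moːdapziːrbokoːn]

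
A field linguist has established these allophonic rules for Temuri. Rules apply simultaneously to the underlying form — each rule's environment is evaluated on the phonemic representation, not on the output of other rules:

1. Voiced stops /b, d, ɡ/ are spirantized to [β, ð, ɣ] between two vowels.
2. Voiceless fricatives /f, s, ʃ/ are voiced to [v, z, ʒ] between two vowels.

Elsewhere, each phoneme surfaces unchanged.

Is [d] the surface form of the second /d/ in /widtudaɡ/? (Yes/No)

/d/ (between /u/ and /a/) occurs between two vowels → [ð] by rule 1.
The actual realization is [ð], not [d].

No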